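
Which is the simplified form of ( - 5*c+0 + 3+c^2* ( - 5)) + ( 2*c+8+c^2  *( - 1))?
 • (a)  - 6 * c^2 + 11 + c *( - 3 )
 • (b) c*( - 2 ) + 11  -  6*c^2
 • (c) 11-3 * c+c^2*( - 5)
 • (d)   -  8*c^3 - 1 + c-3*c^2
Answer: a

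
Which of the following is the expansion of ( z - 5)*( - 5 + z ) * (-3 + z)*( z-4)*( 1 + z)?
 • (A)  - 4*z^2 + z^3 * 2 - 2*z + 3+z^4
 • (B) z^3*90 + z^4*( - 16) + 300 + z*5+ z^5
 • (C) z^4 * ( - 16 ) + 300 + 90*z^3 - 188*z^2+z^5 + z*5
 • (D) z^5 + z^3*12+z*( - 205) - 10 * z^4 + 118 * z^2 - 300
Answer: C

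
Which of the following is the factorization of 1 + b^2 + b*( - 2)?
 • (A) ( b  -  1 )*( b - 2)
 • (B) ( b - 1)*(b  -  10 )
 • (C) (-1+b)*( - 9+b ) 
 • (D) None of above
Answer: D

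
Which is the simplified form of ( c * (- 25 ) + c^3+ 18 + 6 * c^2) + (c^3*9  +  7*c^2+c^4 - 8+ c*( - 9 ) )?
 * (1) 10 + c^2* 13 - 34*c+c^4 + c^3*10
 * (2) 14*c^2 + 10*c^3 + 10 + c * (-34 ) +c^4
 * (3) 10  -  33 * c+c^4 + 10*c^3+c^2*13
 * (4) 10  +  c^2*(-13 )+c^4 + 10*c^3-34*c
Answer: 1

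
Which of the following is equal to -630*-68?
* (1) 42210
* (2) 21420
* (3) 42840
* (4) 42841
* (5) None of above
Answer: 3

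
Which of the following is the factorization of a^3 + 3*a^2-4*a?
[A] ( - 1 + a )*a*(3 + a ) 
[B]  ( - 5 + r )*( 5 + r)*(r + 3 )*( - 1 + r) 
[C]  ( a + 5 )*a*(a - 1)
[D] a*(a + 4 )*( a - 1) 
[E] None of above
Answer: D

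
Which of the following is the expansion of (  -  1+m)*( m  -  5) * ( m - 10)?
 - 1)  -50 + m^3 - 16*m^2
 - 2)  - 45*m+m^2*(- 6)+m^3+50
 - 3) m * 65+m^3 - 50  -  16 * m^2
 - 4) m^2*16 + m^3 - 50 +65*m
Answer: 3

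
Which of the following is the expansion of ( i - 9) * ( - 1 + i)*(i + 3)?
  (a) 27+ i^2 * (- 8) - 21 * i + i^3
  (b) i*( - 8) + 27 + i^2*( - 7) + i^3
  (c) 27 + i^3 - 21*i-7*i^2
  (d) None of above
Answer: c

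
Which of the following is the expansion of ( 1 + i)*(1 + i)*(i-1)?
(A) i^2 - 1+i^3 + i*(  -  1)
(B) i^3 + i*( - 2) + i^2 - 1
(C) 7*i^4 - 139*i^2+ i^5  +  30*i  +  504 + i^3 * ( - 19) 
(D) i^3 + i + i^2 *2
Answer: A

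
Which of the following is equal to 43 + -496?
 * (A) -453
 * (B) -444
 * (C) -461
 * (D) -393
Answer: A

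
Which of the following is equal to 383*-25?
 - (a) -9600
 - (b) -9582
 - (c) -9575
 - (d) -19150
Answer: c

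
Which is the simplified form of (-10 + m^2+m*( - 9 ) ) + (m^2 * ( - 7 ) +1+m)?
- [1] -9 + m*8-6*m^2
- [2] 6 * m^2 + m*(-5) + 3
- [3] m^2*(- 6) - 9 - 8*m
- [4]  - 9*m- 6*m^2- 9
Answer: 3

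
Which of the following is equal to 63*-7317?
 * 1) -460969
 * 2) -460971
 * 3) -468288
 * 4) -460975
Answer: 2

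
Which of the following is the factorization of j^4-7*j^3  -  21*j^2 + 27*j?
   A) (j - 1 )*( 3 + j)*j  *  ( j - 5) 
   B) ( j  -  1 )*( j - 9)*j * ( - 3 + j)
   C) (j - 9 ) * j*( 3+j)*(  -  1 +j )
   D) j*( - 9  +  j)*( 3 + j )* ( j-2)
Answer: C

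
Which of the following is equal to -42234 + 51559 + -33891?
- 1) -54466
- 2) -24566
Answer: 2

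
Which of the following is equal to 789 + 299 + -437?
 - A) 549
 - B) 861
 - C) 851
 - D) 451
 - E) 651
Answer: E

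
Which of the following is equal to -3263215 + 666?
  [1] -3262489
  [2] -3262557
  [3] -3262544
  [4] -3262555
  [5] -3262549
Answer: 5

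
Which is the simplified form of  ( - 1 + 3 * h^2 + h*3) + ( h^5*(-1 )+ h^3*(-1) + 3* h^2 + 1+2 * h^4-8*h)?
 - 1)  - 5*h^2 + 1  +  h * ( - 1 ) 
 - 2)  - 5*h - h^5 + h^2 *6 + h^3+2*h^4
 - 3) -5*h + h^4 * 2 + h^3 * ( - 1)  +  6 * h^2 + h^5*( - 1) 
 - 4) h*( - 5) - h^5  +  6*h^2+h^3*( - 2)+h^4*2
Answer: 3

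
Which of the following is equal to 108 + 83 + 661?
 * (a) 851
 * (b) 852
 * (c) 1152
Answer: b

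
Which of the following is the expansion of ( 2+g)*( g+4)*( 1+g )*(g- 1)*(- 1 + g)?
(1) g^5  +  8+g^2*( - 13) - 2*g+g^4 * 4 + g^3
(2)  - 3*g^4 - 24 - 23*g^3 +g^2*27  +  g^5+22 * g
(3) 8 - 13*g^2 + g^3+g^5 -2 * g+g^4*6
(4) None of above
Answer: 4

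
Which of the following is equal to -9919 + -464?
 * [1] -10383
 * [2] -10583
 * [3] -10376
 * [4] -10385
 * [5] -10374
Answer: 1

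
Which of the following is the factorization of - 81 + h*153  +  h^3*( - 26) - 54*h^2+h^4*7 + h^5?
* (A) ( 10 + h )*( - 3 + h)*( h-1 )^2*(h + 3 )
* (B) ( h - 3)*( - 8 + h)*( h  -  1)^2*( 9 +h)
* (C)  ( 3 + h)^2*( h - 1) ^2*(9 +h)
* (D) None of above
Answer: D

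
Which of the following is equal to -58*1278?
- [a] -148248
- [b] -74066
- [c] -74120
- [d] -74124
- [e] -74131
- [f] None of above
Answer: d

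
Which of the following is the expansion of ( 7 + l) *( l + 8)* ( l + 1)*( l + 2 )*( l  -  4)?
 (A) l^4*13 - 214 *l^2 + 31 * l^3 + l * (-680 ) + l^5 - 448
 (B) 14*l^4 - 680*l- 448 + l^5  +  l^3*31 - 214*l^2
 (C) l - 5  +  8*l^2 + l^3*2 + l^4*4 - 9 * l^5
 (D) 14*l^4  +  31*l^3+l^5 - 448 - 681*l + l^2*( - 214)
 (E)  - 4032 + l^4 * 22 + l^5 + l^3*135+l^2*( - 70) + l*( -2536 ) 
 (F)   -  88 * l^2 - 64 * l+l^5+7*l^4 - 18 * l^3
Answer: B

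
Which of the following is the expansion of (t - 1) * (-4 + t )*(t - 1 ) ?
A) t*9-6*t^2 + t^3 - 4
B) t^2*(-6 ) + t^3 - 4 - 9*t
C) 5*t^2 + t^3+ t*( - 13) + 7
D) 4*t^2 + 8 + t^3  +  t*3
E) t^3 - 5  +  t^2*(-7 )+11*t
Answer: A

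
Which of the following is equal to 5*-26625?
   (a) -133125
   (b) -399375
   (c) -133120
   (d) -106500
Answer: a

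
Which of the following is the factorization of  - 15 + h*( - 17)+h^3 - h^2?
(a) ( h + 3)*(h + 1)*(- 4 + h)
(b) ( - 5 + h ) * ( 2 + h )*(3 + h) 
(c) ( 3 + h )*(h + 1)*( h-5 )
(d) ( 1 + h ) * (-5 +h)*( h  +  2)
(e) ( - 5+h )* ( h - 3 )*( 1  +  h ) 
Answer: c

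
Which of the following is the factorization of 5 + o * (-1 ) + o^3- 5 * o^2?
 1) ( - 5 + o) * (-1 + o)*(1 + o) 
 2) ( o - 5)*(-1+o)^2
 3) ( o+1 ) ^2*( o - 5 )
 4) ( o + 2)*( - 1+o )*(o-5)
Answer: 1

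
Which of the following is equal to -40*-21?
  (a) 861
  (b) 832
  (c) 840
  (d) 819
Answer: c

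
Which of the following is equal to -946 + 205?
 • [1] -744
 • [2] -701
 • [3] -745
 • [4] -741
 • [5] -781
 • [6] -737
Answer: 4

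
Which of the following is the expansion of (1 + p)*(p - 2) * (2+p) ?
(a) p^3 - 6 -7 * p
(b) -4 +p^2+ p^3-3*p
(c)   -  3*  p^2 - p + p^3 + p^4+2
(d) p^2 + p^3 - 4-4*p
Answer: d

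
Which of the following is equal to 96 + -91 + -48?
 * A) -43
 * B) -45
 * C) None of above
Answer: A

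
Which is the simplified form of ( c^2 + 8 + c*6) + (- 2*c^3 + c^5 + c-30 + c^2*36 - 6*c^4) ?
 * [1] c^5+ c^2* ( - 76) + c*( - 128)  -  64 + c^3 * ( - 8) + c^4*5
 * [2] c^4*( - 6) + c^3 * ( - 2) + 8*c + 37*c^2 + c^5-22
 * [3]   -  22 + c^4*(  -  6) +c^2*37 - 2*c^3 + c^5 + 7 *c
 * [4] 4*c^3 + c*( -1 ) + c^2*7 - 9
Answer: 3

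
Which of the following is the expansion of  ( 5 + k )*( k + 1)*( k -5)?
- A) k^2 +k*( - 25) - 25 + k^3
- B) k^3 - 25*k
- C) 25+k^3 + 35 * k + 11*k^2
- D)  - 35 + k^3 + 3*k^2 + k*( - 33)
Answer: A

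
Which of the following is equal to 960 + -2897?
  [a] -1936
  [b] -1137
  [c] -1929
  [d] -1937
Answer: d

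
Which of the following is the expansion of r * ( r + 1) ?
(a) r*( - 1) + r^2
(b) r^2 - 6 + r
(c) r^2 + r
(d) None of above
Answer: c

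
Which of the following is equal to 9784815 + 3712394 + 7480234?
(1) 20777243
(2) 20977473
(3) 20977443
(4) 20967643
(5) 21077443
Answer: 3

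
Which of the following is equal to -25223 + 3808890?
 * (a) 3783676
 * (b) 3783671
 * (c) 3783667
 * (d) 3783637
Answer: c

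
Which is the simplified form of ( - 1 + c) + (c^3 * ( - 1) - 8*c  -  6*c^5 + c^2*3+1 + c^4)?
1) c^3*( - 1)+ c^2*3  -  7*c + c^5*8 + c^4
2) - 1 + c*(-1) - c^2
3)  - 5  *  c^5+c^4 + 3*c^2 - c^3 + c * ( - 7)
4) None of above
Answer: 4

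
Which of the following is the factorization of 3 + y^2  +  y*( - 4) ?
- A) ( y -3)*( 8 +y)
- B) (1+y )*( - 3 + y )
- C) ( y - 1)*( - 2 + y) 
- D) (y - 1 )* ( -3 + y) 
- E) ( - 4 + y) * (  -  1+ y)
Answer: D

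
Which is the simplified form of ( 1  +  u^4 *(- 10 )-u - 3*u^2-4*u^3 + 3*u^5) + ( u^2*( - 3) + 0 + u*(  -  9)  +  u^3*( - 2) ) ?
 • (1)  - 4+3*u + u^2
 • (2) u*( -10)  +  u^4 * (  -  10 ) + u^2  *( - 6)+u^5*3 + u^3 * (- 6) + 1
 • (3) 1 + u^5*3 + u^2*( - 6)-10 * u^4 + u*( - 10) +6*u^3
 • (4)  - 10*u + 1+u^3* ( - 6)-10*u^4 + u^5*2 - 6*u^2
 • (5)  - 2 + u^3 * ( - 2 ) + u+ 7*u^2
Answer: 2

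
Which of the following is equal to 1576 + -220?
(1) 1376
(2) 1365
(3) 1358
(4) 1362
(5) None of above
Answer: 5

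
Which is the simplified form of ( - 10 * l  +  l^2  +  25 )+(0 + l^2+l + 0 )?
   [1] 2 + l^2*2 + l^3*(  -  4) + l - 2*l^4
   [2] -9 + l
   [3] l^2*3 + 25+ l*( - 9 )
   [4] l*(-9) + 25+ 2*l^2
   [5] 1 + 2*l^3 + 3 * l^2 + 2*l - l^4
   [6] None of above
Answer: 4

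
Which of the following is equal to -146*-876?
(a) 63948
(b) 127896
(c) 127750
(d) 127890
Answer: b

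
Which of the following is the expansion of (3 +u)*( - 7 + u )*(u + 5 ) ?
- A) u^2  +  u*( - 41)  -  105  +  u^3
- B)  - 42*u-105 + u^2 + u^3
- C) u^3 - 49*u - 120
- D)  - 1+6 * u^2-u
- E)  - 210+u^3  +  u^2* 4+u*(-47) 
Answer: A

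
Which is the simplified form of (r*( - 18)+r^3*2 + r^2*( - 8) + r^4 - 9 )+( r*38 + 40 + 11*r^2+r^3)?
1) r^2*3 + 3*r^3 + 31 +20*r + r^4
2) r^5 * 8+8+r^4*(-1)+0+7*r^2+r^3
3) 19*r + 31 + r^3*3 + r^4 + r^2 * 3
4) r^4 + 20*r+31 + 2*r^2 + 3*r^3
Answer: 1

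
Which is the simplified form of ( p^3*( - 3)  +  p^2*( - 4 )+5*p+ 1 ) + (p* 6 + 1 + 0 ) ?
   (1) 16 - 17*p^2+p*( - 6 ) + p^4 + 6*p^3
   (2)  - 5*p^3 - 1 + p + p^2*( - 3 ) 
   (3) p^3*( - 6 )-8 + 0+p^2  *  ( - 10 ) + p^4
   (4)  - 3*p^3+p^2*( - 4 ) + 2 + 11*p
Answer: 4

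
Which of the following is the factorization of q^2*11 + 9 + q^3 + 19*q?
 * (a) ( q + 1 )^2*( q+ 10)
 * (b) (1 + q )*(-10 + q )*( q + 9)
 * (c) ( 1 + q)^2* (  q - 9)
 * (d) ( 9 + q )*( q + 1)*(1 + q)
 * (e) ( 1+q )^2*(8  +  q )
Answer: d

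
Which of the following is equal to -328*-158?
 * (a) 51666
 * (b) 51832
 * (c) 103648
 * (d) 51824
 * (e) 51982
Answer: d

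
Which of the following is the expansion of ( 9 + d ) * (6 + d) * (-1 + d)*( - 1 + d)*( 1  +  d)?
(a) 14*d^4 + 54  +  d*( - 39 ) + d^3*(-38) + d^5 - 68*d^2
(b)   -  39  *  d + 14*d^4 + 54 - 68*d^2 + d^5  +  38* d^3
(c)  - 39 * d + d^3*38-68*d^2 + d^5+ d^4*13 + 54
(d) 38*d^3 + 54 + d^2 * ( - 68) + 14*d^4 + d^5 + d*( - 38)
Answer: b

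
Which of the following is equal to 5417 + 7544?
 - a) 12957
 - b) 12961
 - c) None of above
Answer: b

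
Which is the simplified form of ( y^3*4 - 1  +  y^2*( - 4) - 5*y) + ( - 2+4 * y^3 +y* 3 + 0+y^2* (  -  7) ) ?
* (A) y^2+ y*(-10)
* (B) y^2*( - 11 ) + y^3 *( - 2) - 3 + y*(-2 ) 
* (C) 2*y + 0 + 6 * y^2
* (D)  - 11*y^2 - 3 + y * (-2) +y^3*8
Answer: D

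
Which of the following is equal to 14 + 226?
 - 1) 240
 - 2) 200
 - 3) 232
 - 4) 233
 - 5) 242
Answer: 1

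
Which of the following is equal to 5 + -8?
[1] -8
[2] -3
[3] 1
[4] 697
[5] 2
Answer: 2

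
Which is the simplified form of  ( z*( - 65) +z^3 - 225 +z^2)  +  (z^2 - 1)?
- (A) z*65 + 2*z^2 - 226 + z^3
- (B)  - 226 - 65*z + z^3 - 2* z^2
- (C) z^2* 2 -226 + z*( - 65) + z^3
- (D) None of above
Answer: C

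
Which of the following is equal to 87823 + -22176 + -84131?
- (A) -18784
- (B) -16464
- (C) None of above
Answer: C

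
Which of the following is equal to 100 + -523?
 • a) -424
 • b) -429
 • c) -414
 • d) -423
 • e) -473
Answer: d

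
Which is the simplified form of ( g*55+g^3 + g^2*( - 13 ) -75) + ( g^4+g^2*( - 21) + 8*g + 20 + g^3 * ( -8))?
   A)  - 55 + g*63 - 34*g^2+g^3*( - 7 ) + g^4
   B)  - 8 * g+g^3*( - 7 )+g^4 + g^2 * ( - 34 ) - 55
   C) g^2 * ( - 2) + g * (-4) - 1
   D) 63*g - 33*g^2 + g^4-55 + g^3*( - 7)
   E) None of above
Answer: A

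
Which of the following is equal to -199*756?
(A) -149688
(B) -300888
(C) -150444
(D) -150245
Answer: C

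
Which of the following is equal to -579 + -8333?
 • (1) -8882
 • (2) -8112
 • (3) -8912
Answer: 3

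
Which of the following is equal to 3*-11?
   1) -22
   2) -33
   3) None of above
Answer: 2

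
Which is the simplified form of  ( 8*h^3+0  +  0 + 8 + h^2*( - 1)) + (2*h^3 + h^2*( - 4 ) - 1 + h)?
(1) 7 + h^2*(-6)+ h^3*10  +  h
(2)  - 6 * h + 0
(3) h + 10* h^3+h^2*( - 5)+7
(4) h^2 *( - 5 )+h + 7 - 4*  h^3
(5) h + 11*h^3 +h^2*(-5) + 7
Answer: 3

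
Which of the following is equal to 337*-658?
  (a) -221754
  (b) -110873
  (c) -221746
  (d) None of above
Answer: c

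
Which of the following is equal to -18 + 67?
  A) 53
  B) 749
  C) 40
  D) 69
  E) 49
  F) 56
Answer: E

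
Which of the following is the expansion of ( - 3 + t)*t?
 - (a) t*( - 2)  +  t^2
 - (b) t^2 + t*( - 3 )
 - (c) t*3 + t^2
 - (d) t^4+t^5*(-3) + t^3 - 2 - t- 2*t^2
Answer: b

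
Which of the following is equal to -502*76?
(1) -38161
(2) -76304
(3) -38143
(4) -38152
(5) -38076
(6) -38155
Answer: 4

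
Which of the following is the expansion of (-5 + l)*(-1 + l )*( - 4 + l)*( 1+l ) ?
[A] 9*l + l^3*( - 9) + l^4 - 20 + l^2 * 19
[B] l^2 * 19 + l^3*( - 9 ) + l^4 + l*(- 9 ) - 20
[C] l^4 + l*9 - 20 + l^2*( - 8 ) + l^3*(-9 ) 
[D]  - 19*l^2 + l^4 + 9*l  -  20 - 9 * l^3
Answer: A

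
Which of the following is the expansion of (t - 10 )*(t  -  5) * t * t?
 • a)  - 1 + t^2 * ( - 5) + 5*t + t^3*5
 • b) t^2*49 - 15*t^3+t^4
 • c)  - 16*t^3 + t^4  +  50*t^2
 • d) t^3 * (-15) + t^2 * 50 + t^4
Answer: d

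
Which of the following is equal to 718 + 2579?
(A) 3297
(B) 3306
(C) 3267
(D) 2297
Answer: A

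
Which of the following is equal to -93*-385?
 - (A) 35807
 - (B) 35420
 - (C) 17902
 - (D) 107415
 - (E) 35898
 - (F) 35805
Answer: F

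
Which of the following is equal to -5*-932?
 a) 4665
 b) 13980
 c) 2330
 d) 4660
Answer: d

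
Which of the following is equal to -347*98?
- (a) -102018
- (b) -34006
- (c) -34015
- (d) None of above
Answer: b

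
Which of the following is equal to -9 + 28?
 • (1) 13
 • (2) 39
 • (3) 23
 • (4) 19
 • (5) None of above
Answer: 4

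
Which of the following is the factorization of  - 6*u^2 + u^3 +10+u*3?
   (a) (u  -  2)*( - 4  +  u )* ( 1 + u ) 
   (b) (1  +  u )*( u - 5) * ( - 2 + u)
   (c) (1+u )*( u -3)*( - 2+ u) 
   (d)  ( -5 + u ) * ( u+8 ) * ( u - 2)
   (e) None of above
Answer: b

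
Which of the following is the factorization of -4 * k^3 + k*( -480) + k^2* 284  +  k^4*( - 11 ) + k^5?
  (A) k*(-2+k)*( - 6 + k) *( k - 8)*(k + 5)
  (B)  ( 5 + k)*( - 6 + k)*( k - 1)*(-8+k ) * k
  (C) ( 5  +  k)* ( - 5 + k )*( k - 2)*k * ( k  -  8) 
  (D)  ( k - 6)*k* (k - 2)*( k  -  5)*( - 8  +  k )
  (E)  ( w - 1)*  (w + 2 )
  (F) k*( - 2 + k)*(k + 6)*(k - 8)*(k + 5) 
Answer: A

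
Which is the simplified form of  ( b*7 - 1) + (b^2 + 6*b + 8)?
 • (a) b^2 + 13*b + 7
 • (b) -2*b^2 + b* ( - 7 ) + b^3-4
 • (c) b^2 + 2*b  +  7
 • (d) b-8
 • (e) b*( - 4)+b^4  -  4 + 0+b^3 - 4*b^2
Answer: a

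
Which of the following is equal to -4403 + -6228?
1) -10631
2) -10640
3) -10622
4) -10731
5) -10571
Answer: 1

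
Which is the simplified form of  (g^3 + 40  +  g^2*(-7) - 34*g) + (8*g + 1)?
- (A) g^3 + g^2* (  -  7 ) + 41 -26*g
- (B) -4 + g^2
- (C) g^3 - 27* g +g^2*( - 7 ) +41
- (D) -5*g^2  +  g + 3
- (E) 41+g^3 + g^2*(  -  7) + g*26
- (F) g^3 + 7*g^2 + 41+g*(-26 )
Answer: A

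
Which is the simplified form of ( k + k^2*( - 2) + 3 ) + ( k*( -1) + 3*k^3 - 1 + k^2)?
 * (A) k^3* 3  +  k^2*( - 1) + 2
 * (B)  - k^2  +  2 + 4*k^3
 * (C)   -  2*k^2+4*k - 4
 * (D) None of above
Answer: A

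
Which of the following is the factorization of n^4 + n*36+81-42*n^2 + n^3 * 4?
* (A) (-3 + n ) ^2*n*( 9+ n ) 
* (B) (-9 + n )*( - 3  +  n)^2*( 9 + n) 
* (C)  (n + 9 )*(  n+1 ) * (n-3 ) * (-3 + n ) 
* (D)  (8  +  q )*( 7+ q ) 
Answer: C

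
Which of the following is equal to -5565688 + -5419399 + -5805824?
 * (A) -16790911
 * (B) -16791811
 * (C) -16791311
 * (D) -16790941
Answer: A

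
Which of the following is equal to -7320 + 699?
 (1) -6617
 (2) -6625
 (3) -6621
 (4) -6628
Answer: 3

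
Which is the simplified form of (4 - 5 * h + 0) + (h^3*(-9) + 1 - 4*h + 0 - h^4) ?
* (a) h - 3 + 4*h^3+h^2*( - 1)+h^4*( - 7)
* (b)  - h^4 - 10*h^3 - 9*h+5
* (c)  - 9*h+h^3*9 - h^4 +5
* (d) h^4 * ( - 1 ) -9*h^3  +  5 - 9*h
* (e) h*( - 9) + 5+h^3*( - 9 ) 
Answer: d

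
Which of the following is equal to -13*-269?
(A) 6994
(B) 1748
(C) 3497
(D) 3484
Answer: C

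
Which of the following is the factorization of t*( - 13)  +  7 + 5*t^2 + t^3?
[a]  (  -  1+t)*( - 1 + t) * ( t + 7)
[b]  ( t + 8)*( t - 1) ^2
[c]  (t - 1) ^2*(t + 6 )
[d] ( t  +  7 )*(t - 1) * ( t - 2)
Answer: a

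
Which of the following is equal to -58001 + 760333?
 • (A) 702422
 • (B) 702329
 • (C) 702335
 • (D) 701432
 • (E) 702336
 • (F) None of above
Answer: F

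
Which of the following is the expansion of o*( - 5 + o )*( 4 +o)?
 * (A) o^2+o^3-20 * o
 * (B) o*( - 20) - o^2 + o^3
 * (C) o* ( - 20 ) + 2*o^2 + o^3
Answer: B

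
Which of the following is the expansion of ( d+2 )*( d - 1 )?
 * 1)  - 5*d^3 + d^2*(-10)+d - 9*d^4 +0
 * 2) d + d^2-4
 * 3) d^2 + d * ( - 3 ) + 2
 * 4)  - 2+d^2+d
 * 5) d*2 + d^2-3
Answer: 4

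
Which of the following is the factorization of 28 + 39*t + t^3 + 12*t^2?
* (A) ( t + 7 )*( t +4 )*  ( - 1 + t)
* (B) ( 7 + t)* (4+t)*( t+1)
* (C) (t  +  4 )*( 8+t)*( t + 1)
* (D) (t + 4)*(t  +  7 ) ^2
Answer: B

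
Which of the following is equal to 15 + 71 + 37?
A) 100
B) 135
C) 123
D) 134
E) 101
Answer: C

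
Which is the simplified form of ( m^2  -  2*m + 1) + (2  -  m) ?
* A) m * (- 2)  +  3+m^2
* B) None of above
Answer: B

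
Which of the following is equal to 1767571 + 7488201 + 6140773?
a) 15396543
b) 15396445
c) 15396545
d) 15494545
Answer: c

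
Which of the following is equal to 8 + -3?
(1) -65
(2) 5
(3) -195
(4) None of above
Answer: 2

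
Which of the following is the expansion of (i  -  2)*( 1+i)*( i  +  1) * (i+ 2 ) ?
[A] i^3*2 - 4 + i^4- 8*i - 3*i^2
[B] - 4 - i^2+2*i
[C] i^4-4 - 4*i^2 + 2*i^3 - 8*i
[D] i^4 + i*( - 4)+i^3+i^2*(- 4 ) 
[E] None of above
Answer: A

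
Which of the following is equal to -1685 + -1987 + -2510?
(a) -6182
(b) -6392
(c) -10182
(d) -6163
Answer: a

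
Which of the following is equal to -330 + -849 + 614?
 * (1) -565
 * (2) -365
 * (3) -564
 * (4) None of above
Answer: 1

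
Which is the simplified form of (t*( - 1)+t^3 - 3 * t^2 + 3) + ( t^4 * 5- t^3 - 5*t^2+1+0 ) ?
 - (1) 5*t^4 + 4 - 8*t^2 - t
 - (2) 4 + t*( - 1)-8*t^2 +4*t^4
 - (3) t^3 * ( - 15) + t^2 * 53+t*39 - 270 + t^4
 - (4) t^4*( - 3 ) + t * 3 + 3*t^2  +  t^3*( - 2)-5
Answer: 1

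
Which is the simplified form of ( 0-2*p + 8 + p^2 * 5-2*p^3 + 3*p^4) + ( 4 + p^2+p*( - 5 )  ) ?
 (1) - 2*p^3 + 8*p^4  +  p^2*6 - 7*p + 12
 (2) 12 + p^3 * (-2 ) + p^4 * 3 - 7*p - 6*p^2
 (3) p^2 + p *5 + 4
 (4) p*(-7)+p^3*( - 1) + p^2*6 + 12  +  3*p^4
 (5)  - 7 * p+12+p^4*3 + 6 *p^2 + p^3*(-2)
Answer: 5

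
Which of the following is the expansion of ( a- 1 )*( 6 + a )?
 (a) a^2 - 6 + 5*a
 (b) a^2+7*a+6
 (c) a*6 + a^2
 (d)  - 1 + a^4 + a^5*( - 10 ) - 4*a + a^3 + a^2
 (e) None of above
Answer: a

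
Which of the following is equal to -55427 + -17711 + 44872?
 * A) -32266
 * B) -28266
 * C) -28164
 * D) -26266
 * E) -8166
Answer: B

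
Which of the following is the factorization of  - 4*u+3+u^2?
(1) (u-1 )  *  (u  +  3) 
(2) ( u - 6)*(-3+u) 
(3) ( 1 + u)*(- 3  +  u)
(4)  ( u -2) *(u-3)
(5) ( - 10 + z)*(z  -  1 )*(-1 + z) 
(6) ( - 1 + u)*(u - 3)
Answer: 6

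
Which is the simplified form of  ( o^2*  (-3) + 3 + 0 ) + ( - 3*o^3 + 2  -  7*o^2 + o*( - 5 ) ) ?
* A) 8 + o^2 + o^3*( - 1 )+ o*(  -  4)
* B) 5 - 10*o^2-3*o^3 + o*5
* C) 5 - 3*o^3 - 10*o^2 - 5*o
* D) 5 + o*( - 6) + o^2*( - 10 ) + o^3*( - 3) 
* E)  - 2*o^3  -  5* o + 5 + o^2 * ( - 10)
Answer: C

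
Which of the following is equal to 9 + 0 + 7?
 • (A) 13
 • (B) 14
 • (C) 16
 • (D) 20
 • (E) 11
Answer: C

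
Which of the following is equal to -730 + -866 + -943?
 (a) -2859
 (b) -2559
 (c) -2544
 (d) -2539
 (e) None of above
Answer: d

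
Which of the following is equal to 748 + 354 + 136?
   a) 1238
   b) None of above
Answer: a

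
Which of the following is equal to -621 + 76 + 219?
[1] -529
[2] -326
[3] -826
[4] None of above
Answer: 2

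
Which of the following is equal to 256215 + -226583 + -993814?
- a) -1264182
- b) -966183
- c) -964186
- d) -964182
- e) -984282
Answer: d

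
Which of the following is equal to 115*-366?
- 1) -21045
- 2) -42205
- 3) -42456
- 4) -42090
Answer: 4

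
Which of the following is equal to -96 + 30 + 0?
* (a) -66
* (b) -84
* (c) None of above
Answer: a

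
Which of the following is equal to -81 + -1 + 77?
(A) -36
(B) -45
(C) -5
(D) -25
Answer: C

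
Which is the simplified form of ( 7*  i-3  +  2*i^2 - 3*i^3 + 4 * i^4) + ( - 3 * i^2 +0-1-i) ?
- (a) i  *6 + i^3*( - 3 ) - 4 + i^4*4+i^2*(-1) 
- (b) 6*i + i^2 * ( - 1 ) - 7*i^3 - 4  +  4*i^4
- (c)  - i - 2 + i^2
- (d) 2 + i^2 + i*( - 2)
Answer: a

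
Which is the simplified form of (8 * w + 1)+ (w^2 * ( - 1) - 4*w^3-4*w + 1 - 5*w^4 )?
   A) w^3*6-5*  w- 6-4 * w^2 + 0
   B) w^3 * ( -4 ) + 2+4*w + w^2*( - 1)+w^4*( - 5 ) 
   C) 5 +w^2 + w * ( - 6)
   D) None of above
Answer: B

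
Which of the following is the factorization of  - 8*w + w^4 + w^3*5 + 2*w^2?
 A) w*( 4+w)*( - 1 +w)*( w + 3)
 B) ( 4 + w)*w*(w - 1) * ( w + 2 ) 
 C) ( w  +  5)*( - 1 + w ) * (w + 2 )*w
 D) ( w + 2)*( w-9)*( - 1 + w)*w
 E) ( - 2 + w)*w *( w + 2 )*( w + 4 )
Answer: B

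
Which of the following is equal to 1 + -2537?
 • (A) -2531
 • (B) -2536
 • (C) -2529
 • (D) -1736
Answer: B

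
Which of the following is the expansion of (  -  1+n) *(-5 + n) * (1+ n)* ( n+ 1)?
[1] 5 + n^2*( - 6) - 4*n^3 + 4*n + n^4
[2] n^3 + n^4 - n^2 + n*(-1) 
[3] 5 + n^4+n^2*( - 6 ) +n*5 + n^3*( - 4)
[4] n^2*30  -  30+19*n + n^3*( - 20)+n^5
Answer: 1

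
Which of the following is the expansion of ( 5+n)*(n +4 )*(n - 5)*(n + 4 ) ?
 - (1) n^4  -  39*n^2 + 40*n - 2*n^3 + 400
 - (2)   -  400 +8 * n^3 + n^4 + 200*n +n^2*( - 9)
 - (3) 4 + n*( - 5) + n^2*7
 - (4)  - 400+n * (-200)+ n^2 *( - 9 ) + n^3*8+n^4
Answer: 4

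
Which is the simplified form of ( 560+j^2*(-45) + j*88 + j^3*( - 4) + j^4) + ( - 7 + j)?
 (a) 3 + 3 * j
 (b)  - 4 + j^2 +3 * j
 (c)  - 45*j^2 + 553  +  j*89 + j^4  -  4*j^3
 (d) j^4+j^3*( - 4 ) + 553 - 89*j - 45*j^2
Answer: c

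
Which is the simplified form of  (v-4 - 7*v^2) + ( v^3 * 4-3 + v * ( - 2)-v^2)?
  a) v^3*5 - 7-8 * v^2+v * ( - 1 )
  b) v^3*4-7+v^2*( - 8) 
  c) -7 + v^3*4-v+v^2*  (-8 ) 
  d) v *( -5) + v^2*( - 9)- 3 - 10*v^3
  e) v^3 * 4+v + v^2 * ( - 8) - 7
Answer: c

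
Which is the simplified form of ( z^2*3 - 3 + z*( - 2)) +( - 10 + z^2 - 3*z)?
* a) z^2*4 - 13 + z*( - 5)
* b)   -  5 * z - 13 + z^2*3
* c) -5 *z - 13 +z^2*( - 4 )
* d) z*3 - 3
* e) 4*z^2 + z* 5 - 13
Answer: a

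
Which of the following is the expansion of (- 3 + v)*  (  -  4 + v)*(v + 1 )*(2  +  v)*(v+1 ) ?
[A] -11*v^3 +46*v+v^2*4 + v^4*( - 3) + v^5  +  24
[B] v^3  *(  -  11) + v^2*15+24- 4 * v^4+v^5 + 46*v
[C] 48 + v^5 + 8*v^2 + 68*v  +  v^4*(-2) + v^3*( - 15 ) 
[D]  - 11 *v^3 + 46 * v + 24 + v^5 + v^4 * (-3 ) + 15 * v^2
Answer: D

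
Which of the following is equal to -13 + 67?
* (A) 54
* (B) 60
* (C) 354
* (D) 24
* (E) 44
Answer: A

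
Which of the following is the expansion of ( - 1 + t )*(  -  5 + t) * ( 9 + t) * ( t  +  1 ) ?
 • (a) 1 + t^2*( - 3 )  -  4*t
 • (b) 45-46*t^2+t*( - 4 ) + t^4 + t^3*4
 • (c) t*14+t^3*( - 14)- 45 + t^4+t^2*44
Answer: b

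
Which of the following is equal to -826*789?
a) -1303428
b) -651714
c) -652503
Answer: b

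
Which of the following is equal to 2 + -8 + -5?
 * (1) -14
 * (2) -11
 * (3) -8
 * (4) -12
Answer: 2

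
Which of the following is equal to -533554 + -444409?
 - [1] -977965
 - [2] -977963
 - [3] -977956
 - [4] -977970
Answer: 2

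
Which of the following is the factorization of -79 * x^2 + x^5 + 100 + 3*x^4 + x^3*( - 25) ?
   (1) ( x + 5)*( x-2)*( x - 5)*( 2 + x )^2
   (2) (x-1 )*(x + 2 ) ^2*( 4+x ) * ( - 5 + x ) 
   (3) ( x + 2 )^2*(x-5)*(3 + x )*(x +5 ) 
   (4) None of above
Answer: 4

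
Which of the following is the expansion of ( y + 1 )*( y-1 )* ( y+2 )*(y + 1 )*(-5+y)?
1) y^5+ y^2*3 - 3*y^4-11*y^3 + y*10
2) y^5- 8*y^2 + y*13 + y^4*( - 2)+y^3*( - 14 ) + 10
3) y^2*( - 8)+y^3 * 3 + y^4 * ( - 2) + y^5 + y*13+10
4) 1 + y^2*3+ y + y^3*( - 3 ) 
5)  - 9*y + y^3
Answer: 2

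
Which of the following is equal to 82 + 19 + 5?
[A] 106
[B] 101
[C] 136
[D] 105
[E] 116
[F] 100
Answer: A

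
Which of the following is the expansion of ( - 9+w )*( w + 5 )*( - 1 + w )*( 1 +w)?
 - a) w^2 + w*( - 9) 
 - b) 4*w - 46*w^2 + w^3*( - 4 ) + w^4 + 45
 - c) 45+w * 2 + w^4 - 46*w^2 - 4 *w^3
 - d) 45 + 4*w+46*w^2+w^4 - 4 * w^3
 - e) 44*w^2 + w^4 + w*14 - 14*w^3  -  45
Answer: b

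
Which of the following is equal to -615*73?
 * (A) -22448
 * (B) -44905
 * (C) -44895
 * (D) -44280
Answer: C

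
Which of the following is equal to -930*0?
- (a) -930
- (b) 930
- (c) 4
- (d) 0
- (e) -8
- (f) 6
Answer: d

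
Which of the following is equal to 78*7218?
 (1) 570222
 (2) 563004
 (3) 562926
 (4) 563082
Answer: 2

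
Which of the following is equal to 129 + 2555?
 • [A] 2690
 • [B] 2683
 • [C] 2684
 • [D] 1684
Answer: C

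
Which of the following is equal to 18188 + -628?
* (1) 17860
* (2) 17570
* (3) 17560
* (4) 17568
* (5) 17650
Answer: 3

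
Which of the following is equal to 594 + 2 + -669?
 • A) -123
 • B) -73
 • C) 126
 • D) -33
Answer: B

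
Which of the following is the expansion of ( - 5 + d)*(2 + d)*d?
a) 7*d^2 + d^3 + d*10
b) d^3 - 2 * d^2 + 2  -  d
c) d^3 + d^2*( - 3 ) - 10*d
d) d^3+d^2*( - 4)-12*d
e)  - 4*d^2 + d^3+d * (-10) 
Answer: c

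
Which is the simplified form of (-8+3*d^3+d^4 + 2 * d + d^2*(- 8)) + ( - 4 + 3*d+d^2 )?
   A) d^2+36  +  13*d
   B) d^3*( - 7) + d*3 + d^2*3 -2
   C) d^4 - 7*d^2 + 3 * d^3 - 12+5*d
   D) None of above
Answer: C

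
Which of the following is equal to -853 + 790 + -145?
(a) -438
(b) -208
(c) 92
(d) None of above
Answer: b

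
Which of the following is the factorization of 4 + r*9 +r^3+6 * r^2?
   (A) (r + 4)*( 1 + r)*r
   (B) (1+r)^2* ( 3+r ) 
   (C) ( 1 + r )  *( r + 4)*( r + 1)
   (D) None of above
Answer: C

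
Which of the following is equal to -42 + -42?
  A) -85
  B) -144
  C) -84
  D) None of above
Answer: C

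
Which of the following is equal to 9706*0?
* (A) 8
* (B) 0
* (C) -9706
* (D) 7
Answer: B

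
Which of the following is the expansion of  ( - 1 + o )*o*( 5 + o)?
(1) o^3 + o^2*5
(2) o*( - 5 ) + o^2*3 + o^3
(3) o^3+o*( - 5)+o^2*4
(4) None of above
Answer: 3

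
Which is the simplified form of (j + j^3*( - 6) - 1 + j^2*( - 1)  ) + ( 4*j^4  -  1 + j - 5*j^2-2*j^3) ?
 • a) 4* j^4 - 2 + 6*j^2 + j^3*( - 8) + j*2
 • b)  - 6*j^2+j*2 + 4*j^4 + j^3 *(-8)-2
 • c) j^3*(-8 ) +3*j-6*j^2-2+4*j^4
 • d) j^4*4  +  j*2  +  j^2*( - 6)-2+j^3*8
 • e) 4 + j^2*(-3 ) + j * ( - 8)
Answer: b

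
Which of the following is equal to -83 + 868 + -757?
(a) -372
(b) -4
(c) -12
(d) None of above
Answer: d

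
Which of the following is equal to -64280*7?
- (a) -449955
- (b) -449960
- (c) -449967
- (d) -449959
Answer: b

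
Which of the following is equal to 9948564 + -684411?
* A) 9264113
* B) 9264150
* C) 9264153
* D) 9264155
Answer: C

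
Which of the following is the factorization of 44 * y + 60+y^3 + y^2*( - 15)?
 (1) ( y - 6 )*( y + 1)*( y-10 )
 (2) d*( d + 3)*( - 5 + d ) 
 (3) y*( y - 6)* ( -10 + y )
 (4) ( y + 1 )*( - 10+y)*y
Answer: 1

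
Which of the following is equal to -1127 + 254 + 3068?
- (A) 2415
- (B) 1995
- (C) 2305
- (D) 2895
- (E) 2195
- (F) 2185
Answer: E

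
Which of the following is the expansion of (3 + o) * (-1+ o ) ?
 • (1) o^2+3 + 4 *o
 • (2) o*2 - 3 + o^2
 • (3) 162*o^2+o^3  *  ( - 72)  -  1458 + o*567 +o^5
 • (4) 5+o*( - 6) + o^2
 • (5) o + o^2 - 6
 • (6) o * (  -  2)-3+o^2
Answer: 2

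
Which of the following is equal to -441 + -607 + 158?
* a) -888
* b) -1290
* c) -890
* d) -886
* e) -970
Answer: c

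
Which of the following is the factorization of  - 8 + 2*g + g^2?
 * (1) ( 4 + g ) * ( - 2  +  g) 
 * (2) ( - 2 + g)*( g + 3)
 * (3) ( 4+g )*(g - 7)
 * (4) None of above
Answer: 1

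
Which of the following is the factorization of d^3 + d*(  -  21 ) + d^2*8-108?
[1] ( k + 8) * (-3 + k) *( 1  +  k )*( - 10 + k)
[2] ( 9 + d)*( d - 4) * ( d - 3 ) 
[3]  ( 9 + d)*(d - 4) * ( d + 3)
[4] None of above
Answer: 3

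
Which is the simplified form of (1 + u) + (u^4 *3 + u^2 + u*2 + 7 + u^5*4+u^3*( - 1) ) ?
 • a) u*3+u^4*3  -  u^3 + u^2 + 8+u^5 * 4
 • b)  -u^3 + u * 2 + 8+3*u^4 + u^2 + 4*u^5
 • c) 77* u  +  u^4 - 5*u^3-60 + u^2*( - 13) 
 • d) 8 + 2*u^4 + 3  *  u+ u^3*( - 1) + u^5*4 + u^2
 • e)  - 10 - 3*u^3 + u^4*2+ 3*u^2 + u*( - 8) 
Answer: a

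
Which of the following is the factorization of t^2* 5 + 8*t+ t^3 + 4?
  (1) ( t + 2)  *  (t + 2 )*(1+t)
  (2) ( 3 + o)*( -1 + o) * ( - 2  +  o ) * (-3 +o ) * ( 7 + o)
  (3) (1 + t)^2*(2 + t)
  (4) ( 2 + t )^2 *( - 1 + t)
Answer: 1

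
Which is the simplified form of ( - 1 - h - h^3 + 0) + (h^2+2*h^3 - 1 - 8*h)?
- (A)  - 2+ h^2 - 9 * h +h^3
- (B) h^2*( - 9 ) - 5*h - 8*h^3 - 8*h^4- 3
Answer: A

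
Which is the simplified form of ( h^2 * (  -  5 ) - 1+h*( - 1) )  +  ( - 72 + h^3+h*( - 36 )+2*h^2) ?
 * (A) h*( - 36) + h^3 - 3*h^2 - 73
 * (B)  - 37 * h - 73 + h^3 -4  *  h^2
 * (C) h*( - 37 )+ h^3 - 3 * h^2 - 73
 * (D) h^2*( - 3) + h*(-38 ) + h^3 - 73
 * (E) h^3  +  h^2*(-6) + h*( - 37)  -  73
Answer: C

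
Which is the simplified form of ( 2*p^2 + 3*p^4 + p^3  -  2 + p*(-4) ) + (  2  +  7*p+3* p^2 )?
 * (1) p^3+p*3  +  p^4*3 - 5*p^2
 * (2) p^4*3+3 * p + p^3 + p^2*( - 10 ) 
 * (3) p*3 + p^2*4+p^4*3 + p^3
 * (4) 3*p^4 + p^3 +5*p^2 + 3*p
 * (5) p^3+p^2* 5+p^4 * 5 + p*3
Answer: 4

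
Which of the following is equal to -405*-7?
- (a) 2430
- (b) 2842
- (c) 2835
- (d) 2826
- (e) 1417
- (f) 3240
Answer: c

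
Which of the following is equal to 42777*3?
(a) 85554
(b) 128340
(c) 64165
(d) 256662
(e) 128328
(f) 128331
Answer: f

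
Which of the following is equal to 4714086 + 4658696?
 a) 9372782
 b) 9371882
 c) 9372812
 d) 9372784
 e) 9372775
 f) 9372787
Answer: a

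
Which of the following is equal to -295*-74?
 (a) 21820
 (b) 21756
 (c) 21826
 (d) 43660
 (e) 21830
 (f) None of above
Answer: e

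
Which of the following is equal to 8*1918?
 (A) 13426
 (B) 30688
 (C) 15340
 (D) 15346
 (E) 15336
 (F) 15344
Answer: F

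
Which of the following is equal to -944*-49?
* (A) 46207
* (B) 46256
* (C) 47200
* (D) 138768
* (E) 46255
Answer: B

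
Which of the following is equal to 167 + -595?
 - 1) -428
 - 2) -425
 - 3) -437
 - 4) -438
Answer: 1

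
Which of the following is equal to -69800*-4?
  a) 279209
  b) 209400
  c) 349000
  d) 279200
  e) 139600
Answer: d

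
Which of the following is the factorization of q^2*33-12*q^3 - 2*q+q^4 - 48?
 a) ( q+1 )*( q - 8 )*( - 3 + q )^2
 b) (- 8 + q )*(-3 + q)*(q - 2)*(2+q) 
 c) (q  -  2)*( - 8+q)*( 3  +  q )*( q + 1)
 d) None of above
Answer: d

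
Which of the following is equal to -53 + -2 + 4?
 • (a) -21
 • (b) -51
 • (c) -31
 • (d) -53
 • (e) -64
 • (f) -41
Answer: b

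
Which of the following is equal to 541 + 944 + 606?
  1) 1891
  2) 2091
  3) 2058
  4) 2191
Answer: 2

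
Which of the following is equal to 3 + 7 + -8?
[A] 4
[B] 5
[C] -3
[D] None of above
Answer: D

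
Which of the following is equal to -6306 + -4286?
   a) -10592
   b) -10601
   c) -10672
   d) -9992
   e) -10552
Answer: a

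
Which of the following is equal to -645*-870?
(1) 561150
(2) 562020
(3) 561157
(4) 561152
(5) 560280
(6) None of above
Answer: 1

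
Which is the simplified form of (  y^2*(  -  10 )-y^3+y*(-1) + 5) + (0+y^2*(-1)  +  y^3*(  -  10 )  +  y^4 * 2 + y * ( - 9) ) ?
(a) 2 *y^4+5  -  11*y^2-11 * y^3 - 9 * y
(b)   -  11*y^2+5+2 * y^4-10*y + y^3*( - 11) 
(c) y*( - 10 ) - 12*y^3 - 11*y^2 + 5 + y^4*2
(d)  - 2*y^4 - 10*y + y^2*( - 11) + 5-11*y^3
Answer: b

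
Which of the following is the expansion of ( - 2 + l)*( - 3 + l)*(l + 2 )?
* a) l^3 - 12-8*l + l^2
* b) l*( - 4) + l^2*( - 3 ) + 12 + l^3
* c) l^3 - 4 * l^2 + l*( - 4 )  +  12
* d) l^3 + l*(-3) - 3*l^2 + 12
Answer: b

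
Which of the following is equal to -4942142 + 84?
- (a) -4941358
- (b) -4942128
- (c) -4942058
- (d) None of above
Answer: c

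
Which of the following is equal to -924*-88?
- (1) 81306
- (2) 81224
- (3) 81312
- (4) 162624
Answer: 3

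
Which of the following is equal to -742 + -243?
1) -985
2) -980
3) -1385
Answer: 1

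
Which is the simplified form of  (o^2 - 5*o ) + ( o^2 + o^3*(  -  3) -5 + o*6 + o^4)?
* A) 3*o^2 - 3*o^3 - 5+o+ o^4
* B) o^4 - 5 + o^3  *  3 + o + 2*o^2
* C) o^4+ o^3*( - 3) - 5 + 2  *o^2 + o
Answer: C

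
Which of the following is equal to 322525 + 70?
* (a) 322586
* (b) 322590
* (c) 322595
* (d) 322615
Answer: c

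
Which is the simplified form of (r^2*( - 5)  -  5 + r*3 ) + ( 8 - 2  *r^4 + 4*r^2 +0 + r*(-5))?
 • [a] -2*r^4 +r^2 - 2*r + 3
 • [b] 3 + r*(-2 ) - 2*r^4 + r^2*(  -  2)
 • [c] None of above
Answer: c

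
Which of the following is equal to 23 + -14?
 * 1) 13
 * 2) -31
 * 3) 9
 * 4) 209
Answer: 3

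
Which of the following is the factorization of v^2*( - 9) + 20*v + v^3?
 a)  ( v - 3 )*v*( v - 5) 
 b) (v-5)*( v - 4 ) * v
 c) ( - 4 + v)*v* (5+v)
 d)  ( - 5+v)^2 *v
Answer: b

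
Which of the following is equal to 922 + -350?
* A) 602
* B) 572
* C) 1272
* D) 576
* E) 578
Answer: B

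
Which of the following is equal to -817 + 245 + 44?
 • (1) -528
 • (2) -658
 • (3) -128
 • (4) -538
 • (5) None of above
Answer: 1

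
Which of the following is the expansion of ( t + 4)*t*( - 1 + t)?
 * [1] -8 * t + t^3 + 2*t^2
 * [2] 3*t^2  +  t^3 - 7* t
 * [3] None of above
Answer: 3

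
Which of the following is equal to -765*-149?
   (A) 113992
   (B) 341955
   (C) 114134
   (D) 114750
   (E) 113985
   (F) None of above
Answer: E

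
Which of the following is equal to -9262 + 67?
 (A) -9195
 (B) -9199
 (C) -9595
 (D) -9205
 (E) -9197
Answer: A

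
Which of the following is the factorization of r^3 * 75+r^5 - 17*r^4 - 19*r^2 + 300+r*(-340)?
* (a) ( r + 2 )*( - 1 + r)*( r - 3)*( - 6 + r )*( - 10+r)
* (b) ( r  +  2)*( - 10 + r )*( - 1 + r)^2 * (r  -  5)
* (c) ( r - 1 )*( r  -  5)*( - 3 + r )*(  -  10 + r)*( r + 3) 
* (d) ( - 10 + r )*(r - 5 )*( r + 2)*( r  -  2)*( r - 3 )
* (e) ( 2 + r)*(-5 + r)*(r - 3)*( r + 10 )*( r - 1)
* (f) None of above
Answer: f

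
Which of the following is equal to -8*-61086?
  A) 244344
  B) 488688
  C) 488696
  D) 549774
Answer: B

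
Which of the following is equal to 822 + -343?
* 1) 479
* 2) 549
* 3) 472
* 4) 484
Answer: 1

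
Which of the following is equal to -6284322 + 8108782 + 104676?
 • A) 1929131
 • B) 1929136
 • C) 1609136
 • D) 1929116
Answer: B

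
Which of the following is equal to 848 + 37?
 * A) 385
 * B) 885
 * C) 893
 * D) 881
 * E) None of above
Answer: B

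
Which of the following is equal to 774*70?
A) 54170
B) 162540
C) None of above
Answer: C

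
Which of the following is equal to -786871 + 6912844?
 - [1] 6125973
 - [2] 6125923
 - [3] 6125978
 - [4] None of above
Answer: 1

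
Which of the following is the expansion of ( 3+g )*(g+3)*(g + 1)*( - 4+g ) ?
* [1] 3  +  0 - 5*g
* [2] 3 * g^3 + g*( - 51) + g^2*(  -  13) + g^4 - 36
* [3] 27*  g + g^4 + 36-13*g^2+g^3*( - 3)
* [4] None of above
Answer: 2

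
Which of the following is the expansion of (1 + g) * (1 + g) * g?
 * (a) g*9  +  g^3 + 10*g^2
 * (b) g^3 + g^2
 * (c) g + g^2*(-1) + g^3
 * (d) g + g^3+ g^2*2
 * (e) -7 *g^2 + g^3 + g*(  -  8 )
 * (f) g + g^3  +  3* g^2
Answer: d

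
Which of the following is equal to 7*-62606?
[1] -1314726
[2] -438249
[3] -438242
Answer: 3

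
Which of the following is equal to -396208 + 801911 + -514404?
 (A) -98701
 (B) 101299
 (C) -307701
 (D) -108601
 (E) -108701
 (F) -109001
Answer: E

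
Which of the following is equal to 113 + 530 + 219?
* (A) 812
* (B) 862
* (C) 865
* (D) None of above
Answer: B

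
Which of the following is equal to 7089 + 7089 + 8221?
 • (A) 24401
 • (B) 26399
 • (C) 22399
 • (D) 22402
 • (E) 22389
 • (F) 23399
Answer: C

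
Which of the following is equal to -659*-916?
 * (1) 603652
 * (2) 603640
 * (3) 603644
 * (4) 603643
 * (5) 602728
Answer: 3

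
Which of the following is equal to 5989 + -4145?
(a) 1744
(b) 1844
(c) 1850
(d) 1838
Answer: b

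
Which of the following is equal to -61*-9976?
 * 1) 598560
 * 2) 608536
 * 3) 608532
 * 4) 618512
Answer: 2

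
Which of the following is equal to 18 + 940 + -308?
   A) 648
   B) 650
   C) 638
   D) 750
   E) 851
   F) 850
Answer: B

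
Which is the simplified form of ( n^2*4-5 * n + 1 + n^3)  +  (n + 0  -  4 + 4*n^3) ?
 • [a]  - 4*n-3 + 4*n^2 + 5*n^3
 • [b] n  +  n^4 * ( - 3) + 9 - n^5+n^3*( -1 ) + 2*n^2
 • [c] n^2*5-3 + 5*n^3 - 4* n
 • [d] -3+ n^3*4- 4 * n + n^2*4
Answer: a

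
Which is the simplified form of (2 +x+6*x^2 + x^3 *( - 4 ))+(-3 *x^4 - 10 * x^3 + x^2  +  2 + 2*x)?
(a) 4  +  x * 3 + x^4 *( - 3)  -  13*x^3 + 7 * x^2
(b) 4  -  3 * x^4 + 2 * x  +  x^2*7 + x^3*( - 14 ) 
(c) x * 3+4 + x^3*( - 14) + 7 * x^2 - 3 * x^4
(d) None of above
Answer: c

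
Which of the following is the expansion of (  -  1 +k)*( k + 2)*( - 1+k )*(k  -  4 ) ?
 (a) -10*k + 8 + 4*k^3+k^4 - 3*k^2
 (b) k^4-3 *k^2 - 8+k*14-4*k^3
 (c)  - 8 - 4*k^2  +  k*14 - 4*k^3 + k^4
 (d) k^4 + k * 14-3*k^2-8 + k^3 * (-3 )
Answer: b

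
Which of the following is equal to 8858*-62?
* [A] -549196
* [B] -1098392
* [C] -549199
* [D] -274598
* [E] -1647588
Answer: A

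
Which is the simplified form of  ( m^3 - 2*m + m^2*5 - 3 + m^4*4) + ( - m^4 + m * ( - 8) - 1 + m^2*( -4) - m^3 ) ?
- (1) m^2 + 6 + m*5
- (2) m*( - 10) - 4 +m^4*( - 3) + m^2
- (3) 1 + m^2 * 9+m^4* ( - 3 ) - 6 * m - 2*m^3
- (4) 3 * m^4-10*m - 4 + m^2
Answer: 4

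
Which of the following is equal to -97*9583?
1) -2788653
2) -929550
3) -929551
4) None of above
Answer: 3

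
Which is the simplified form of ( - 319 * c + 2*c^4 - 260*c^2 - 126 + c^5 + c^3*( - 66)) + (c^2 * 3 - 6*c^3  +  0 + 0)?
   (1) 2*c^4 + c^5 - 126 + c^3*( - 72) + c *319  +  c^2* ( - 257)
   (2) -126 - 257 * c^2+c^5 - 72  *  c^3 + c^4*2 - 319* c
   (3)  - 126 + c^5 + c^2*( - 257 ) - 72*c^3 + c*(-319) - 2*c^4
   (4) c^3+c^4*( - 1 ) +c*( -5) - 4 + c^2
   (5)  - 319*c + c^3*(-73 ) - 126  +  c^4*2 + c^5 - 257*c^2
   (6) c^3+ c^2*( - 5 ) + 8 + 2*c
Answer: 2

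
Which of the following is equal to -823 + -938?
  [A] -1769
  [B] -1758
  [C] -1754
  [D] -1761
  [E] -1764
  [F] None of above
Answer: D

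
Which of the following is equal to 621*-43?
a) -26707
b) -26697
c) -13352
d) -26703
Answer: d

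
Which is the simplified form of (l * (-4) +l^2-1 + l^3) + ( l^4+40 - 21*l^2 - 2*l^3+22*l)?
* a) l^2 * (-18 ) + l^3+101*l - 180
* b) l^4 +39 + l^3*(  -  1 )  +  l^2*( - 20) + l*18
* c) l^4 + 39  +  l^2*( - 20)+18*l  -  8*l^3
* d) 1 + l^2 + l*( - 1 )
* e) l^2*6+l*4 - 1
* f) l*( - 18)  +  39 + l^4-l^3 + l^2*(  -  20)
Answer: b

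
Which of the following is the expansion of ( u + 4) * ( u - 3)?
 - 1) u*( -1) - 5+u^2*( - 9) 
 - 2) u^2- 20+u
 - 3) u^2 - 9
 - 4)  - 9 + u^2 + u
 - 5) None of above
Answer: 5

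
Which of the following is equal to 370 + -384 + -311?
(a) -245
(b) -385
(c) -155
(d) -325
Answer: d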